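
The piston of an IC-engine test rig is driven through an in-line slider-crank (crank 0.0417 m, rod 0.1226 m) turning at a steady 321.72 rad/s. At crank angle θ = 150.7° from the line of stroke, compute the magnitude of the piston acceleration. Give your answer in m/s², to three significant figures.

2960

ω = 321.7 rad/s
x(θ) = r cosθ + √(L² − r² sin²θ); with ω constant, a = ω²·d²x/dθ².
d²x/dθ² = −r cosθ − r²(cos2θ)/√u − r⁴ sin²2θ/(4u^{3/2}),  u = L² − r² sin²θ = 0.0146143 m².
Substituting r = 0.0417 m, L = 0.1226 m, θ = 150.7°: d²x/dθ² = +0.028559 m.
a = ω²·d²x/dθ² = (321.7)²·(+0.028559) = +2956 m/s²;  |a| = 2956 m/s².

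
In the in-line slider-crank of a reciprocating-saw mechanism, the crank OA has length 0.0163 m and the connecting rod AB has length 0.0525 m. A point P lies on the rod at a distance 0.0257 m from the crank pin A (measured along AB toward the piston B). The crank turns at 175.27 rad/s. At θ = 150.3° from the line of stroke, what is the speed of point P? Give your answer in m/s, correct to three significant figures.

1.76

ω = 175.3 rad/s.  Crank-pin speed |V_A| = rω = 2.8569 m/s, perpendicular to OA.
Rod angle: sinφ = −(r/L) sinθ ⇒ φ = -8.849°; ω_rod = −rω cosθ/√(L²−r²sin²θ) = +47.838 rad/s.
V_P = V_A + ω_rod × AP, with AP = 0.0257 m along the rod.
Components: V_Px = −rω sinθ − a·ω_rod·sinφ = -1.2264 m/s;  V_Py = rω cosθ + a·ω_rod·cosφ = -1.2668 m/s.
|V_P| = √(V_Px² + V_Py²) = 1.7632 m/s.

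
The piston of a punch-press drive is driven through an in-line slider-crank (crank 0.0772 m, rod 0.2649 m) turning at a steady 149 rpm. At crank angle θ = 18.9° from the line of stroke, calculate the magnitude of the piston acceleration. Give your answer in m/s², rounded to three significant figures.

22.2

ω = 2π·149/60 = 15.6 rad/s
x(θ) = r cosθ + √(L² − r² sin²θ); with ω constant, a = ω²·d²x/dθ².
d²x/dθ² = −r cosθ − r²(cos2θ)/√u − r⁴ sin²2θ/(4u^{3/2}),  u = L² − r² sin²θ = 0.0695467 m².
Substituting r = 0.0772 m, L = 0.2649 m, θ = 18.9°: d²x/dθ² = -0.091077 m.
a = ω²·d²x/dθ² = (15.6)²·(-0.091077) = -22.174 m/s²;  |a| = 22.174 m/s².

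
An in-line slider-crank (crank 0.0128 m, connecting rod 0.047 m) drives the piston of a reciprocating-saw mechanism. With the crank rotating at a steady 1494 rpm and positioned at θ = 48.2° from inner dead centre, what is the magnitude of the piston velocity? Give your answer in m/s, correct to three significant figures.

1.77

ω = 2π·1494/60 = 156.5 rad/s
For an in-line slider-crank, x = r cosθ + √(L² − r² sin²θ), so v = −rω sinθ·[1 + r cosθ/√(L² − r² sin²θ)].
With r = 0.0128 m, L = 0.047 m, θ = 48.2°: √(L² − r² sin²θ) = 0.046021 m.
v = −0.0128·156.5·0.74548·[1 + 0.0128·0.66653/0.046021] = -1.7696 m/s.
|v| = 1.7696 m/s.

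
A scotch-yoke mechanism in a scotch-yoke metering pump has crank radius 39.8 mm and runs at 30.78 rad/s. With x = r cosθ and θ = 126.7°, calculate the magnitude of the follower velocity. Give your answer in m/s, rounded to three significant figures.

0.982

ω = 30.78 rad/s
x = r cosθ ⇒ ẋ = −rω sinθ.
|v| = rω|sinθ| = 0.0398·30.78·|sin 126.7°| = 0.98221 m/s.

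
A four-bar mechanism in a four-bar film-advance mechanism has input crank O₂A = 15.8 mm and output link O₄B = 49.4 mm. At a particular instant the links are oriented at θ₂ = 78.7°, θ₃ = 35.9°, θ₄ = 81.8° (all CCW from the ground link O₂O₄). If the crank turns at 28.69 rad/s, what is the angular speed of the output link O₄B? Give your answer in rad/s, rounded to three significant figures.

8.68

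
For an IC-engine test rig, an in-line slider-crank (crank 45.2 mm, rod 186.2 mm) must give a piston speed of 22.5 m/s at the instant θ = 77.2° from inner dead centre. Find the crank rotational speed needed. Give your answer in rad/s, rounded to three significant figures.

For an in-line slider-crank, |v_piston| = rω|sinθ|·[1 + r cosθ/√(L² − r² sin²θ)].
With r = 0.0452 m, L = 0.1862 m, θ = 77.2°: the bracketed kinematic factor |dx/dθ| = 0.046517 m.
ω = v/|dx/dθ| = 22.5/0.046517 = 483.7 rad/s.

484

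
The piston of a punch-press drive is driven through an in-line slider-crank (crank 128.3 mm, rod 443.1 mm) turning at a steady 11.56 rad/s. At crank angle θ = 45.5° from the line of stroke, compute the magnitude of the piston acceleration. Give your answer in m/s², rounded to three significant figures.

ω = 11.56 rad/s
x(θ) = r cosθ + √(L² − r² sin²θ); with ω constant, a = ω²·d²x/dθ².
d²x/dθ² = −r cosθ − r²(cos2θ)/√u − r⁴ sin²2θ/(4u^{3/2}),  u = L² − r² sin²θ = 0.187964 m².
Substituting r = 0.1283 m, L = 0.4431 m, θ = 45.5°: d²x/dθ² = -0.090095 m.
a = ω²·d²x/dθ² = (11.56)²·(-0.090095) = -12.04 m/s²;  |a| = 12.04 m/s².

12.0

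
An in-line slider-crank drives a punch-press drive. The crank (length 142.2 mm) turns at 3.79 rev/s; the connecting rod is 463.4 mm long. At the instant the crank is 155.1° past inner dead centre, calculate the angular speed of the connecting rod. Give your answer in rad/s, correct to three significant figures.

ω = 23.81 rad/s (converted from 3.79 rev/s).
The rod makes angle φ with the slider axis where L sinφ = r sinθ; differentiating, L cosφ·φ̇ = r ω cosθ.
L cosφ = √(L² − r² sin²θ) = 0.45952 m.
|ω_rod| = r ω |cosθ| / √(L² − r² sin²θ) = 0.1422·23.81·0.90704/0.45952 = 6.6842 rad/s.

6.68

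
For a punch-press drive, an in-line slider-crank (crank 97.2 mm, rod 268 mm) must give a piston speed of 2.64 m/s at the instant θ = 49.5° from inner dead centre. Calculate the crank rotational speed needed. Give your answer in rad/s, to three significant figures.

28.7

For an in-line slider-crank, |v_piston| = rω|sinθ|·[1 + r cosθ/√(L² − r² sin²θ)].
With r = 0.0972 m, L = 0.268 m, θ = 49.5°: the bracketed kinematic factor |dx/dθ| = 0.092023 m.
ω = v/|dx/dθ| = 2.64/0.092023 = 28.688 rad/s.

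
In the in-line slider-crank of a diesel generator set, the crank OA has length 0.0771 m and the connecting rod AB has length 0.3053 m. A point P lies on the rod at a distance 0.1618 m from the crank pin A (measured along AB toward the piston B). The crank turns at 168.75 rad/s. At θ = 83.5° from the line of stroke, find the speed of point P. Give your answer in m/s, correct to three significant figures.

ω = 168.8 rad/s.  Crank-pin speed |V_A| = rω = 13.011 m/s, perpendicular to OA.
Rod angle: sinφ = −(r/L) sinθ ⇒ φ = -14.532°; ω_rod = −rω cosθ/√(L²−r²sin²θ) = -4.9837 rad/s.
V_P = V_A + ω_rod × AP, with AP = 0.1618 m along the rod.
Components: V_Px = −rω sinθ − a·ω_rod·sinφ = -13.129 m/s;  V_Py = rω cosθ + a·ω_rod·cosφ = +0.69228 m/s.
|V_P| = √(V_Px² + V_Py²) = 13.148 m/s.

13.1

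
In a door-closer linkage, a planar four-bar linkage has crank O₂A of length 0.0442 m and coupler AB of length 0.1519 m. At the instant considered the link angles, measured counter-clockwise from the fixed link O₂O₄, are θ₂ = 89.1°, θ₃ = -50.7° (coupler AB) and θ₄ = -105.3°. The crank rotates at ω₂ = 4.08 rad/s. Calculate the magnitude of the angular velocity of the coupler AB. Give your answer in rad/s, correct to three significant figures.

0.362

ω₂ = 4.08 rad/s
Differentiating the loop-closure r₂e^{iθ₂}+r₃e^{iθ₃}=r₁+r₄e^{iθ₄} gives r₂ω₂e^{iθ₂}+r₃ω₃e^{iθ₃}=r₄ω₄e^{iθ₄}.
Eliminating the other unknown: ω₃ = r₂ω₂ sin(θ₄−θ₂) / [r₃ sin(θ₃−θ₄)].
Numerator sine = +0.24869; denominator sine = +0.81513.
Result = 0.0442·4.08·(+0.24869) / (0.1519·(+0.81513)) = +0.36221 rad/s; magnitude 0.36221 rad/s.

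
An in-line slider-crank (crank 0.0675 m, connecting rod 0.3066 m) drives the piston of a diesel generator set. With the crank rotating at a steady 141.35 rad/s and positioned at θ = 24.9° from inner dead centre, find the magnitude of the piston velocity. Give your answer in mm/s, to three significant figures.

4820

ω = 141.3 rad/s
For an in-line slider-crank, x = r cosθ + √(L² − r² sin²θ), so v = −rω sinθ·[1 + r cosθ/√(L² − r² sin²θ)].
With r = 0.0675 m, L = 0.3066 m, θ = 24.9°: √(L² − r² sin²θ) = 0.30528 m.
v = −0.0675·141.3·0.42104·[1 + 0.0675·0.90704/0.30528] = -4.8228 m/s.
|v| = 4.8228 m/s = 4822.8 mm/s.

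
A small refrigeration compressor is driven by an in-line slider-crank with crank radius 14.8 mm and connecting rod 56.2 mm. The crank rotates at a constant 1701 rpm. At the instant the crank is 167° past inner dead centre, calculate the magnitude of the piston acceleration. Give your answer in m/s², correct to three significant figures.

ω = 2π·1701/60 = 178.1 rad/s
x(θ) = r cosθ + √(L² − r² sin²θ); with ω constant, a = ω²·d²x/dθ².
d²x/dθ² = −r cosθ − r²(cos2θ)/√u − r⁴ sin²2θ/(4u^{3/2}),  u = L² − r² sin²θ = 0.00314736 m².
Substituting r = 0.0148 m, L = 0.0562 m, θ = 167°: d²x/dθ² = +0.010898 m.
a = ω²·d²x/dθ² = (178.1)²·(+0.010898) = +345.8 m/s²;  |a| = 345.8 m/s².

346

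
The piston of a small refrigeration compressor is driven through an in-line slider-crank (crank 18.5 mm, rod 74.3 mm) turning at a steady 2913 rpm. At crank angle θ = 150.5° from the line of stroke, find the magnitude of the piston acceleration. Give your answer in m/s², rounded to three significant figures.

1270

ω = 2π·2913/60 = 305 rad/s
x(θ) = r cosθ + √(L² − r² sin²θ); with ω constant, a = ω²·d²x/dθ².
d²x/dθ² = −r cosθ − r²(cos2θ)/√u − r⁴ sin²2θ/(4u^{3/2}),  u = L² − r² sin²θ = 0.0054375 m².
Substituting r = 0.0185 m, L = 0.0743 m, θ = 150.5°: d²x/dθ² = +0.013657 m.
a = ω²·d²x/dθ² = (305)²·(+0.013657) = +1270.9 m/s²;  |a| = 1270.9 m/s².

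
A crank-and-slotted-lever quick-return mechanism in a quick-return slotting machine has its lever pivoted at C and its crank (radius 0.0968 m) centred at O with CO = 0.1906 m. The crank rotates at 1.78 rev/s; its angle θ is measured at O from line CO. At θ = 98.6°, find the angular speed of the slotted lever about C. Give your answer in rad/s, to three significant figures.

ω = 11.18 rad/s (from 1.78 rev/s).
Crank pin A relative to C: A = (d + r cosθ, r sinθ); lever angle φ = atan2(r sinθ, d + r cosθ).
Differentiating tanφ: φ̇ = rω(d cosθ + r)/(d² + r² + 2dr cosθ).
d² + r² + 2dr cosθ = |CA|² = 0.0401807 m²;  d cosθ + r = +0.068299 m.
|ω_lever| = |0.0968·11.18·+0.068299| / 0.0401807 = 1.8402 rad/s.

1.84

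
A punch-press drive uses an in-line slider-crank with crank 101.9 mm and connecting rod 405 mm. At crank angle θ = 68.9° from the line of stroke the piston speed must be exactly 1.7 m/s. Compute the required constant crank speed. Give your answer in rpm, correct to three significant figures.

For an in-line slider-crank, |v_piston| = rω|sinθ|·[1 + r cosθ/√(L² − r² sin²θ)].
With r = 0.1019 m, L = 0.405 m, θ = 68.9°: the bracketed kinematic factor |dx/dθ| = 0.10393 m.
ω = v/|dx/dθ| = 1.7/0.10393 = 16.358 rad/s.
N = 60ω/(2π) = 156.2 rpm.

156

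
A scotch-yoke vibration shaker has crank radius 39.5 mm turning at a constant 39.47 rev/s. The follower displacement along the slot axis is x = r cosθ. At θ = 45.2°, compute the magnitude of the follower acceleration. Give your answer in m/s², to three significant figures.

1710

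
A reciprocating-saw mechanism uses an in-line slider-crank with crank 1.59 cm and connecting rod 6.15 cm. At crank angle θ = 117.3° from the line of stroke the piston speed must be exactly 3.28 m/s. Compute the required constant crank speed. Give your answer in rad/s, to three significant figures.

264

For an in-line slider-crank, |v_piston| = rω|sinθ|·[1 + r cosθ/√(L² − r² sin²θ)].
With r = 0.0159 m, L = 0.0615 m, θ = 117.3°: the bracketed kinematic factor |dx/dθ| = 0.012408 m.
ω = v/|dx/dθ| = 3.28/0.012408 = 264.35 rad/s.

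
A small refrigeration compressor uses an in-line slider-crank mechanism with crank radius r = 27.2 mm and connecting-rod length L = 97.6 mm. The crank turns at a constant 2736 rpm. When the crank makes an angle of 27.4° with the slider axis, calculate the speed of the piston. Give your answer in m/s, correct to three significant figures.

ω = 2π·2736/60 = 286.5 rad/s
For an in-line slider-crank, x = r cosθ + √(L² − r² sin²θ), so v = −rω sinθ·[1 + r cosθ/√(L² − r² sin²θ)].
With r = 0.0272 m, L = 0.0976 m, θ = 27.4°: √(L² − r² sin²θ) = 0.096794 m.
v = −0.0272·286.5·0.46020·[1 + 0.0272·0.88782/0.096794] = -4.4812 m/s.
|v| = 4.4812 m/s.

4.48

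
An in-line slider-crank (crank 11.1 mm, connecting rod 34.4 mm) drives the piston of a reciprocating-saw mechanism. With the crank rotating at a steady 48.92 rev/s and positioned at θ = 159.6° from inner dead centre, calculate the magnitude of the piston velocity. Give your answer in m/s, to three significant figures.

0.827

ω = 2π·48.9 = 307.4 rad/s
For an in-line slider-crank, x = r cosθ + √(L² − r² sin²θ), so v = −rω sinθ·[1 + r cosθ/√(L² − r² sin²θ)].
With r = 0.0111 m, L = 0.0344 m, θ = 159.6°: √(L² − r² sin²θ) = 0.034182 m.
v = −0.0111·307.4·0.34857·[1 + 0.0111·-0.93728/0.034182] = -0.8273 m/s.
|v| = 0.8273 m/s.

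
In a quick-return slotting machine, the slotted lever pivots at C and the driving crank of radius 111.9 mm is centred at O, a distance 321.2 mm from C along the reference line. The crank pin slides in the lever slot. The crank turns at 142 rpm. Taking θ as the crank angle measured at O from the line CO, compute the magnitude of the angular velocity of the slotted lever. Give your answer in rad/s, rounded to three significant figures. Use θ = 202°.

6.31

ω = 14.87 rad/s (from 142 rpm).
Crank pin A relative to C: A = (d + r cosθ, r sinθ); lever angle φ = atan2(r sinθ, d + r cosθ).
Differentiating tanφ: φ̇ = rω(d cosθ + r)/(d² + r² + 2dr cosθ).
d² + r² + 2dr cosθ = |CA|² = 0.0490408 m²;  d cosθ + r = -0.18591 m.
|ω_lever| = |0.1119·14.87·-0.18591| / 0.0490408 = 6.3081 rad/s.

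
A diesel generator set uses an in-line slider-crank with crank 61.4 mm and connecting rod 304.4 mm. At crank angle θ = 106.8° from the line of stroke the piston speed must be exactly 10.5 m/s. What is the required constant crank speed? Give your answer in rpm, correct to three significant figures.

1810

For an in-line slider-crank, |v_piston| = rω|sinθ|·[1 + r cosθ/√(L² − r² sin²θ)].
With r = 0.0614 m, L = 0.3044 m, θ = 106.8°: the bracketed kinematic factor |dx/dθ| = 0.055287 m.
ω = v/|dx/dθ| = 10.5/0.055287 = 189.92 rad/s.
N = 60ω/(2π) = 1813.6 rpm.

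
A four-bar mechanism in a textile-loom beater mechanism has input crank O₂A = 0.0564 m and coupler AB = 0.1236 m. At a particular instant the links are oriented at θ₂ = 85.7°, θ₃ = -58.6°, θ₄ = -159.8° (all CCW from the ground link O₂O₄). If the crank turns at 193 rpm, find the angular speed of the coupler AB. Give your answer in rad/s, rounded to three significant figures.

8.56

ω₂ = 20.21 rad/s (from 193 rpm).
Differentiating the loop-closure r₂e^{iθ₂}+r₃e^{iθ₃}=r₁+r₄e^{iθ₄} gives r₂ω₂e^{iθ₂}+r₃ω₃e^{iθ₃}=r₄ω₄e^{iθ₄}.
Eliminating the other unknown: ω₃ = r₂ω₂ sin(θ₄−θ₂) / [r₃ sin(θ₃−θ₄)].
Numerator sine = +0.90996; denominator sine = +0.98096.
Result = 0.0564·20.21·(+0.90996) / (0.1236·(+0.98096)) = +8.555 rad/s; magnitude 8.555 rad/s.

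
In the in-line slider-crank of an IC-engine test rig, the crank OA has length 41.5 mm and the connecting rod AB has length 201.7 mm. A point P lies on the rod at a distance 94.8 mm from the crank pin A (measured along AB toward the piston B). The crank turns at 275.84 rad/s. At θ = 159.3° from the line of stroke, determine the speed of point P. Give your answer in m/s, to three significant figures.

ω = 275.8 rad/s.  Crank-pin speed |V_A| = rω = 11.447 m/s, perpendicular to OA.
Rod angle: sinφ = −(r/L) sinθ ⇒ φ = -4.171°; ω_rod = −rω cosθ/√(L²−r²sin²θ) = +53.232 rad/s.
V_P = V_A + ω_rod × AP, with AP = 0.0948 m along the rod.
Components: V_Px = −rω sinθ − a·ω_rod·sinφ = -3.6793 m/s;  V_Py = rω cosθ + a·ω_rod·cosφ = -5.6754 m/s.
|V_P| = √(V_Px² + V_Py²) = 6.7637 m/s.

6.76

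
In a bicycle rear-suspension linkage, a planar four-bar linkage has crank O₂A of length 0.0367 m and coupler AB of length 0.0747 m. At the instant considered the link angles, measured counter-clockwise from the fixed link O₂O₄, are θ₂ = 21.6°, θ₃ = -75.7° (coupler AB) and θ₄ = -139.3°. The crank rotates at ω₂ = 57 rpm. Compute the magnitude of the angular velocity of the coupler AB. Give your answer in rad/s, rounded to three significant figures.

ω₂ = 5.969 rad/s (from 57 rpm).
Differentiating the loop-closure r₂e^{iθ₂}+r₃e^{iθ₃}=r₁+r₄e^{iθ₄} gives r₂ω₂e^{iθ₂}+r₃ω₃e^{iθ₃}=r₄ω₄e^{iθ₄}.
Eliminating the other unknown: ω₃ = r₂ω₂ sin(θ₄−θ₂) / [r₃ sin(θ₃−θ₄)].
Numerator sine = -0.32722; denominator sine = +0.89571.
Result = 0.0367·5.969·(-0.32722) / (0.0747·(+0.89571)) = -1.0713 rad/s; magnitude 1.0713 rad/s.

1.07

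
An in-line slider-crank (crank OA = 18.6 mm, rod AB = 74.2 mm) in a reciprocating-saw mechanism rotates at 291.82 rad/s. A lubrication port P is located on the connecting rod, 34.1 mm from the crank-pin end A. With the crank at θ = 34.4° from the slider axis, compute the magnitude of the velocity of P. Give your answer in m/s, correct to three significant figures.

ω = 291.8 rad/s.  Crank-pin speed |V_A| = rω = 5.4279 m/s, perpendicular to OA.
Rod angle: sinφ = −(r/L) sinθ ⇒ φ = -8.142°; ω_rod = −rω cosθ/√(L²−r²sin²θ) = -60.973 rad/s.
V_P = V_A + ω_rod × AP, with AP = 0.0341 m along the rod.
Components: V_Px = −rω sinθ − a·ω_rod·sinφ = -3.361 m/s;  V_Py = rω cosθ + a·ω_rod·cosφ = +2.4204 m/s.
|V_P| = √(V_Px² + V_Py²) = 4.1418 m/s.

4.14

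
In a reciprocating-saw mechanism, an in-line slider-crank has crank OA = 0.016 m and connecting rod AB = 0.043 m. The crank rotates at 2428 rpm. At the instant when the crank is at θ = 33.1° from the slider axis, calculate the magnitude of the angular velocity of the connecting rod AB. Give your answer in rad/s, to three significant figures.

ω = 254.3 rad/s (converted from 2428 rpm).
The rod makes angle φ with the slider axis where L sinφ = r sinθ; differentiating, L cosφ·φ̇ = r ω cosθ.
L cosφ = √(L² − r² sin²θ) = 0.042103 m.
|ω_rod| = r ω |cosθ| / √(L² − r² sin²θ) = 0.016·254.3·0.83772/0.042103 = 80.944 rad/s.

80.9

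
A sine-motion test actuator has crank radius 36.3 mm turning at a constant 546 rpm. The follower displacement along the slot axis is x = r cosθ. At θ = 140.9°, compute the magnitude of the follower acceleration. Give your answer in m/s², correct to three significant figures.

ω = 57.18 rad/s (from 546 rpm).
x = r cosθ ⇒ ẍ = −rω² cosθ (ω constant).
|a| = rω²|cosθ| = 0.0363·(57.18)²·|cos 140.9°| = 92.095 m/s².

92.1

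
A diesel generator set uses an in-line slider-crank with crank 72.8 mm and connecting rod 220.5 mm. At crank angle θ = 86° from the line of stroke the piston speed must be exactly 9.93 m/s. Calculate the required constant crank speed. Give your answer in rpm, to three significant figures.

1270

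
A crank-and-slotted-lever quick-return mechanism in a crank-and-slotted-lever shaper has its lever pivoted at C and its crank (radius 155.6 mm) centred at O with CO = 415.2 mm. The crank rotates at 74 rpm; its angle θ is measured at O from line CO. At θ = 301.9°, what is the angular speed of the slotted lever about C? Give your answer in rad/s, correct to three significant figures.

1.71

ω = 7.749 rad/s (from 74 rpm).
Crank pin A relative to C: A = (d + r cosθ, r sinθ); lever angle φ = atan2(r sinθ, d + r cosθ).
Differentiating tanφ: φ̇ = rω(d cosθ + r)/(d² + r² + 2dr cosθ).
d² + r² + 2dr cosθ = |CA|² = 0.264882 m²;  d cosθ + r = +0.37501 m.
|ω_lever| = |0.1556·7.749·+0.37501| / 0.264882 = 1.7071 rad/s.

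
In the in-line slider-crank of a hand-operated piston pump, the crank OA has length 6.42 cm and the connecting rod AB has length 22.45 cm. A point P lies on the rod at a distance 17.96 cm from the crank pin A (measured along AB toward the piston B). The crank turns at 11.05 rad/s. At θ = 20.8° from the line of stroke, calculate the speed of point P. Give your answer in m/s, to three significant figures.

ω = 11.05 rad/s.  Crank-pin speed |V_A| = rω = 0.70941 m/s, perpendicular to OA.
Rod angle: sinφ = −(r/L) sinθ ⇒ φ = -5.828°; ω_rod = −rω cosθ/√(L²−r²sin²θ) = -2.9694 rad/s.
V_P = V_A + ω_rod × AP, with AP = 0.1796 m along the rod.
Components: V_Px = −rω sinθ − a·ω_rod·sinφ = -0.30607 m/s;  V_Py = rω cosθ + a·ω_rod·cosφ = +0.13263 m/s.
|V_P| = √(V_Px² + V_Py²) = 0.33358 m/s.

0.334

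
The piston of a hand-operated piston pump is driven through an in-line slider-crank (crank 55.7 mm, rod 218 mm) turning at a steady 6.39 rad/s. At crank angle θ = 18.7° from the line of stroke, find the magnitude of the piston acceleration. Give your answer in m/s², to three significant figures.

2.62

ω = 6.39 rad/s
x(θ) = r cosθ + √(L² − r² sin²θ); with ω constant, a = ω²·d²x/dθ².
d²x/dθ² = −r cosθ − r²(cos2θ)/√u − r⁴ sin²2θ/(4u^{3/2}),  u = L² − r² sin²θ = 0.0472051 m².
Substituting r = 0.0557 m, L = 0.218 m, θ = 18.7°: d²x/dθ² = -0.06419 m.
a = ω²·d²x/dθ² = (6.39)²·(-0.06419) = -2.621 m/s²;  |a| = 2.621 m/s².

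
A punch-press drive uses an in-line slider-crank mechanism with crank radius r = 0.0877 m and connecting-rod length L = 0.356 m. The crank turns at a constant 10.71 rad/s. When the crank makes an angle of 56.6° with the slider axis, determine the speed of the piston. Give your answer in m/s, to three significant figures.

ω = 10.71 rad/s
For an in-line slider-crank, x = r cosθ + √(L² − r² sin²θ), so v = −rω sinθ·[1 + r cosθ/√(L² − r² sin²θ)].
With r = 0.0877 m, L = 0.356 m, θ = 56.6°: √(L² − r² sin²θ) = 0.34839 m.
v = −0.0877·10.71·0.83485·[1 + 0.0877·0.55048/0.34839] = -0.89281 m/s.
|v| = 0.89281 m/s.

0.893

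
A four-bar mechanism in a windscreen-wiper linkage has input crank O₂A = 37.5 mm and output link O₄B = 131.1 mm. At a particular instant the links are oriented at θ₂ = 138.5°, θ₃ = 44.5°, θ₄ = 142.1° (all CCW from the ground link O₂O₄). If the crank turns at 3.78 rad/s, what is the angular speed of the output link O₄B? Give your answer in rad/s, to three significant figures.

ω₂ = 3.78 rad/s
Differentiating the loop-closure r₂e^{iθ₂}+r₃e^{iθ₃}=r₁+r₄e^{iθ₄} gives r₂ω₂e^{iθ₂}+r₃ω₃e^{iθ₃}=r₄ω₄e^{iθ₄}.
Eliminating the other unknown: ω₄ = r₂ω₂ sin(θ₂−θ₃) / [r₄ sin(θ₄−θ₃)].
Numerator sine = +0.99756; denominator sine = +0.99122.
Result = 0.0375·3.78·(+0.99756) / (0.1311·(+0.99122)) = +1.0882 rad/s; magnitude 1.0882 rad/s.

1.09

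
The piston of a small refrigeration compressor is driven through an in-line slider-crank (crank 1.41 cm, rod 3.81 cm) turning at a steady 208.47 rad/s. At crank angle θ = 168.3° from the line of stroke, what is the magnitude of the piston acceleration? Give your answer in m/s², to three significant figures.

390

ω = 208.5 rad/s
x(θ) = r cosθ + √(L² − r² sin²θ); with ω constant, a = ω²·d²x/dθ².
d²x/dθ² = −r cosθ − r²(cos2θ)/√u − r⁴ sin²2θ/(4u^{3/2}),  u = L² − r² sin²θ = 0.00144343 m².
Substituting r = 0.0141 m, L = 0.0381 m, θ = 168.3°: d²x/dθ² = +0.0089761 m.
a = ω²·d²x/dθ² = (208.5)²·(+0.0089761) = +390.1 m/s²;  |a| = 390.1 m/s².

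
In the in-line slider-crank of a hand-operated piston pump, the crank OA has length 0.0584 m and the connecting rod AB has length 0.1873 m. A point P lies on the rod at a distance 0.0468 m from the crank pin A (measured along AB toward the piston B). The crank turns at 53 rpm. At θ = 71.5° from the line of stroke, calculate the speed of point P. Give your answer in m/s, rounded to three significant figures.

ω = 5.55 rad/s.  Crank-pin speed |V_A| = rω = 0.32413 m/s, perpendicular to OA.
Rod angle: sinφ = −(r/L) sinθ ⇒ φ = -17.199°; ω_rod = −rω cosθ/√(L²−r²sin²θ) = -0.57481 rad/s.
V_P = V_A + ω_rod × AP, with AP = 0.0468 m along the rod.
Components: V_Px = −rω sinθ − a·ω_rod·sinφ = -0.31533 m/s;  V_Py = rω cosθ + a·ω_rod·cosφ = +0.077149 m/s.
|V_P| = √(V_Px² + V_Py²) = 0.32463 m/s.

0.325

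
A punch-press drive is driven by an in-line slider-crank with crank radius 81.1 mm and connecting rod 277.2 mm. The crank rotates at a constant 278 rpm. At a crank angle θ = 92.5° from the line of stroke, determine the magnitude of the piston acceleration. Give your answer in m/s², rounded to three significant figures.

23.9

ω = 2π·278/60 = 29.11 rad/s
x(θ) = r cosθ + √(L² − r² sin²θ); with ω constant, a = ω²·d²x/dθ².
d²x/dθ² = −r cosθ − r²(cos2θ)/√u − r⁴ sin²2θ/(4u^{3/2}),  u = L² − r² sin²θ = 0.0702751 m².
Substituting r = 0.0811 m, L = 0.2772 m, θ = 92.5°: d²x/dθ² = +0.02825 m.
a = ω²·d²x/dθ² = (29.11)²·(+0.02825) = +23.942 m/s²;  |a| = 23.942 m/s².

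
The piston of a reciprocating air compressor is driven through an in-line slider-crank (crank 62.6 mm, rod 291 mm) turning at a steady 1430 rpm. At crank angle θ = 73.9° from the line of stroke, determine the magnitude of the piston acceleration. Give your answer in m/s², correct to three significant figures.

ω = 2π·1430/60 = 149.7 rad/s
x(θ) = r cosθ + √(L² − r² sin²θ); with ω constant, a = ω²·d²x/dθ².
d²x/dθ² = −r cosθ − r²(cos2θ)/√u − r⁴ sin²2θ/(4u^{3/2}),  u = L² − r² sin²θ = 0.0810636 m².
Substituting r = 0.0626 m, L = 0.291 m, θ = 73.9°: d²x/dθ² = -0.0057604 m.
a = ω²·d²x/dθ² = (149.7)²·(-0.0057604) = -129.18 m/s²;  |a| = 129.18 m/s².

129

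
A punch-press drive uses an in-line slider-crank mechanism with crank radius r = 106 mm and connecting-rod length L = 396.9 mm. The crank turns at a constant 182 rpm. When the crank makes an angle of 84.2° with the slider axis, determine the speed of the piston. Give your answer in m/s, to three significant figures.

2.07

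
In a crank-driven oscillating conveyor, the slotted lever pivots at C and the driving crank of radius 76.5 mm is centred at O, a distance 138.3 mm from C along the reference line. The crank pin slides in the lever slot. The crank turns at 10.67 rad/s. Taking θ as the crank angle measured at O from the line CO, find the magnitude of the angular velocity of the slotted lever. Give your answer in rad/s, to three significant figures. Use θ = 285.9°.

ω = 10.67 rad/s
Crank pin A relative to C: A = (d + r cosθ, r sinθ); lever angle φ = atan2(r sinθ, d + r cosθ).
Differentiating tanφ: φ̇ = rω(d cosθ + r)/(d² + r² + 2dr cosθ).
d² + r² + 2dr cosθ = |CA|² = 0.0307761 m²;  d cosθ + r = +0.11439 m.
|ω_lever| = |0.0765·10.67·+0.11439| / 0.0307761 = 3.0339 rad/s.

3.03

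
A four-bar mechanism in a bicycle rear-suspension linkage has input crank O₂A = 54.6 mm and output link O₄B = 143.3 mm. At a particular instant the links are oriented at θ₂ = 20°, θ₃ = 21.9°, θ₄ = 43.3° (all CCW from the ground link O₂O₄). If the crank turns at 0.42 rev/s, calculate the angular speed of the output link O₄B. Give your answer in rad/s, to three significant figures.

ω₂ = 2.639 rad/s (from 0.42 rev/s).
Differentiating the loop-closure r₂e^{iθ₂}+r₃e^{iθ₃}=r₁+r₄e^{iθ₄} gives r₂ω₂e^{iθ₂}+r₃ω₃e^{iθ₃}=r₄ω₄e^{iθ₄}.
Eliminating the other unknown: ω₄ = r₂ω₂ sin(θ₂−θ₃) / [r₄ sin(θ₄−θ₃)].
Numerator sine = -0.03316; denominator sine = +0.36488.
Result = 0.0546·2.639·(-0.03316) / (0.1433·(+0.36488)) = -0.091365 rad/s; magnitude 0.091365 rad/s.

0.0914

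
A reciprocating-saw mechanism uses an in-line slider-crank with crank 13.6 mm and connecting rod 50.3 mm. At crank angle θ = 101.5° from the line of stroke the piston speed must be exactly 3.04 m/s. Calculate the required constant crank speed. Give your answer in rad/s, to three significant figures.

For an in-line slider-crank, |v_piston| = rω|sinθ|·[1 + r cosθ/√(L² − r² sin²θ)].
With r = 0.0136 m, L = 0.0503 m, θ = 101.5°: the bracketed kinematic factor |dx/dθ| = 0.012582 m.
ω = v/|dx/dθ| = 3.04/0.012582 = 241.62 rad/s.

242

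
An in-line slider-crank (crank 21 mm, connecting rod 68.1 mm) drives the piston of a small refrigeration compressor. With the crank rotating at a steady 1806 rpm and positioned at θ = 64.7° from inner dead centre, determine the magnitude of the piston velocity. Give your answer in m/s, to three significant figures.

ω = 2π·1806/60 = 189.1 rad/s
For an in-line slider-crank, x = r cosθ + √(L² − r² sin²θ), so v = −rω sinθ·[1 + r cosθ/√(L² − r² sin²θ)].
With r = 0.021 m, L = 0.0681 m, θ = 64.7°: √(L² − r² sin²θ) = 0.0654 m.
v = −0.021·189.1·0.90408·[1 + 0.021·0.42736/0.0654] = -4.0834 m/s.
|v| = 4.0834 m/s.

4.08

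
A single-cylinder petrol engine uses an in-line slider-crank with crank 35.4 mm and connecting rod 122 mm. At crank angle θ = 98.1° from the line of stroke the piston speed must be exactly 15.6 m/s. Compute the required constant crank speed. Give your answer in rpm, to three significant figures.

For an in-line slider-crank, |v_piston| = rω|sinθ|·[1 + r cosθ/√(L² − r² sin²θ)].
With r = 0.0354 m, L = 0.122 m, θ = 98.1°: the bracketed kinematic factor |dx/dθ| = 0.033551 m.
ω = v/|dx/dθ| = 15.6/0.033551 = 464.96 rad/s.
N = 60ω/(2π) = 4440.1 rpm.

4440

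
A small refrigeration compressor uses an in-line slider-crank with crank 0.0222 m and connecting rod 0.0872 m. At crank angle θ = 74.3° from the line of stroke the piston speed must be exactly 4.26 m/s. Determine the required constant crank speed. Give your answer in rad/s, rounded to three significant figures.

186

For an in-line slider-crank, |v_piston| = rω|sinθ|·[1 + r cosθ/√(L² − r² sin²θ)].
With r = 0.0222 m, L = 0.0872 m, θ = 74.3°: the bracketed kinematic factor |dx/dθ| = 0.02289 m.
ω = v/|dx/dθ| = 4.26/0.02289 = 186.1 rad/s.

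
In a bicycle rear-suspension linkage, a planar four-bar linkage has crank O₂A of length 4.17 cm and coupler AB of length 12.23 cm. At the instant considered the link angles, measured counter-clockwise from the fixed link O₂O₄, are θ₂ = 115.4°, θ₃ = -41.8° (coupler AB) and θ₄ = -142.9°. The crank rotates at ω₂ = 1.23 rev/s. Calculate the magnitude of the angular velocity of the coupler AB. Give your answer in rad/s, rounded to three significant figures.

ω₂ = 7.728 rad/s (from 1.23 rev/s).
Differentiating the loop-closure r₂e^{iθ₂}+r₃e^{iθ₃}=r₁+r₄e^{iθ₄} gives r₂ω₂e^{iθ₂}+r₃ω₃e^{iθ₃}=r₄ω₄e^{iθ₄}.
Eliminating the other unknown: ω₃ = r₂ω₂ sin(θ₄−θ₂) / [r₃ sin(θ₃−θ₄)].
Numerator sine = +0.97922; denominator sine = +0.98129.
Result = 0.0417·7.728·(+0.97922) / (0.1223·(+0.98129)) = +2.6295 rad/s; magnitude 2.6295 rad/s.

2.63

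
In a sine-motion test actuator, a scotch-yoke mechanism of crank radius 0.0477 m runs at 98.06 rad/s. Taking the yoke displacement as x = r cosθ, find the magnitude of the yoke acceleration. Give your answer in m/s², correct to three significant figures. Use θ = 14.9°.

ω = 98.06 rad/s
x = r cosθ ⇒ ẍ = −rω² cosθ (ω constant).
|a| = rω²|cosθ| = 0.0477·(98.06)²·|cos 14.9°| = 443.25 m/s².

443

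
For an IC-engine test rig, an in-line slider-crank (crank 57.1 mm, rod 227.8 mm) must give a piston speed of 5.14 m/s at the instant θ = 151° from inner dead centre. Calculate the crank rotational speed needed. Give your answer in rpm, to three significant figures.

2280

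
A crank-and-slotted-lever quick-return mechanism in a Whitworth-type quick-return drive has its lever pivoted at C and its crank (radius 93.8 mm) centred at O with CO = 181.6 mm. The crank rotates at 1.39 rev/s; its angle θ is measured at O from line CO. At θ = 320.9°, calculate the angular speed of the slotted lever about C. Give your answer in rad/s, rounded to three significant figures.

ω = 8.734 rad/s (from 1.39 rev/s).
Crank pin A relative to C: A = (d + r cosθ, r sinθ); lever angle φ = atan2(r sinθ, d + r cosθ).
Differentiating tanφ: φ̇ = rω(d cosθ + r)/(d² + r² + 2dr cosθ).
d² + r² + 2dr cosθ = |CA|² = 0.0682155 m²;  d cosθ + r = +0.23473 m.
|ω_lever| = |0.0938·8.734·+0.23473| / 0.0682155 = 2.8189 rad/s.

2.82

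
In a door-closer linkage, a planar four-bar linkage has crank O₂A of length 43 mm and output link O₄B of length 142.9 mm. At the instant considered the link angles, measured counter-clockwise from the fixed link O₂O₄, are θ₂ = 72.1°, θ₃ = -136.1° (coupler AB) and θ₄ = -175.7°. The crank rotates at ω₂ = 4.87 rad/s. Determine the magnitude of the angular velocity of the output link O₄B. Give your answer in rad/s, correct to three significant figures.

ω₂ = 4.87 rad/s
Differentiating the loop-closure r₂e^{iθ₂}+r₃e^{iθ₃}=r₁+r₄e^{iθ₄} gives r₂ω₂e^{iθ₂}+r₃ω₃e^{iθ₃}=r₄ω₄e^{iθ₄}.
Eliminating the other unknown: ω₄ = r₂ω₂ sin(θ₂−θ₃) / [r₄ sin(θ₄−θ₃)].
Numerator sine = -0.47255; denominator sine = -0.63742.
Result = 0.043·4.87·(-0.47255) / (0.1429·(-0.63742)) = +1.0864 rad/s; magnitude 1.0864 rad/s.

1.09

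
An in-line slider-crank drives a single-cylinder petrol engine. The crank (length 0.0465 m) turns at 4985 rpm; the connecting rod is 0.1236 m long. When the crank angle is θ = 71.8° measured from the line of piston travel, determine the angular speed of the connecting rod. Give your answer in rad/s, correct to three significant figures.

ω = 522 rad/s (converted from 4985 rpm).
The rod makes angle φ with the slider axis where L sinφ = r sinθ; differentiating, L cosφ·φ̇ = r ω cosθ.
L cosφ = √(L² − r² sin²θ) = 0.11544 m.
|ω_rod| = r ω |cosθ| / √(L² − r² sin²θ) = 0.0465·522·0.31233/0.11544 = 65.678 rad/s.

65.7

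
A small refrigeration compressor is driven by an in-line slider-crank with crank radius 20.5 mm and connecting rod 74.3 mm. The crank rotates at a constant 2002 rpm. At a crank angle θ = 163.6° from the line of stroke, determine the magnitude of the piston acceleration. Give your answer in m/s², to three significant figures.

653

ω = 2π·2002/60 = 209.6 rad/s
x(θ) = r cosθ + √(L² − r² sin²θ); with ω constant, a = ω²·d²x/dθ².
d²x/dθ² = −r cosθ − r²(cos2θ)/√u − r⁴ sin²2θ/(4u^{3/2}),  u = L² − r² sin²θ = 0.00548699 m².
Substituting r = 0.0205 m, L = 0.0743 m, θ = 163.6°: d²x/dθ² = +0.014865 m.
a = ω²·d²x/dθ² = (209.6)²·(+0.014865) = +653.37 m/s²;  |a| = 653.37 m/s².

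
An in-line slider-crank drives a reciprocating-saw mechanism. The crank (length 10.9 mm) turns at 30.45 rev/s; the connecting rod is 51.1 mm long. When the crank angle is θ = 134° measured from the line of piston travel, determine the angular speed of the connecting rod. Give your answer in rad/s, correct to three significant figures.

ω = 191.3 rad/s (converted from 30.45 rev/s).
The rod makes angle φ with the slider axis where L sinφ = r sinθ; differentiating, L cosφ·φ̇ = r ω cosθ.
L cosφ = √(L² − r² sin²θ) = 0.050495 m.
|ω_rod| = r ω |cosθ| / √(L² − r² sin²θ) = 0.0109·191.3·0.69466/0.050495 = 28.689 rad/s.

28.7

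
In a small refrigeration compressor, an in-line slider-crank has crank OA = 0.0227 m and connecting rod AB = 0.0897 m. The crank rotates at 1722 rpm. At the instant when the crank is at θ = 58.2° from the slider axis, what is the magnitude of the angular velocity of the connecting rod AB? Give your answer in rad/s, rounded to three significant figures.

24.6

ω = 180.3 rad/s (converted from 1722 rpm).
The rod makes angle φ with the slider axis where L sinφ = r sinθ; differentiating, L cosφ·φ̇ = r ω cosθ.
L cosφ = √(L² − r² sin²θ) = 0.087601 m.
|ω_rod| = r ω |cosθ| / √(L² − r² sin²θ) = 0.0227·180.3·0.52696/0.087601 = 24.624 rad/s.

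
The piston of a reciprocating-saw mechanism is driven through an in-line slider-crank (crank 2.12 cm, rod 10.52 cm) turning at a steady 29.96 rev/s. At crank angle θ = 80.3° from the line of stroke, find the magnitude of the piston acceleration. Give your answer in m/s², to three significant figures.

18.9

ω = 2π·30 = 188.2 rad/s
x(θ) = r cosθ + √(L² − r² sin²θ); with ω constant, a = ω²·d²x/dθ².
d²x/dθ² = −r cosθ − r²(cos2θ)/√u − r⁴ sin²2θ/(4u^{3/2}),  u = L² − r² sin²θ = 0.0106304 m².
Substituting r = 0.0212 m, L = 0.1052 m, θ = 80.3°: d²x/dθ² = +0.00053455 m.
a = ω²·d²x/dθ² = (188.2)²·(+0.00053455) = +18.942 m/s²;  |a| = 18.942 m/s².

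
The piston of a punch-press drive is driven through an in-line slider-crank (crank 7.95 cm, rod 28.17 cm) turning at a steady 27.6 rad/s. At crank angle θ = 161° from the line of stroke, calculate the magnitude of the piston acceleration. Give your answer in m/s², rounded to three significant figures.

43.6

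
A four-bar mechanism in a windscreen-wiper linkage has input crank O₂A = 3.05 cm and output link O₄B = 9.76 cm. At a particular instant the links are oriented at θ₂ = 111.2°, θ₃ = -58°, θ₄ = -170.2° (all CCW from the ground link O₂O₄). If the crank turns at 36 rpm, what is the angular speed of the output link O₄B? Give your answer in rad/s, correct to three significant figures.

0.238

ω₂ = 3.77 rad/s (from 36 rpm).
Differentiating the loop-closure r₂e^{iθ₂}+r₃e^{iθ₃}=r₁+r₄e^{iθ₄} gives r₂ω₂e^{iθ₂}+r₃ω₃e^{iθ₃}=r₄ω₄e^{iθ₄}.
Eliminating the other unknown: ω₄ = r₂ω₂ sin(θ₂−θ₃) / [r₄ sin(θ₄−θ₃)].
Numerator sine = +0.18738; denominator sine = -0.92587.
Result = 0.0305·3.77·(+0.18738) / (0.0976·(-0.92587)) = -0.23843 rad/s; magnitude 0.23843 rad/s.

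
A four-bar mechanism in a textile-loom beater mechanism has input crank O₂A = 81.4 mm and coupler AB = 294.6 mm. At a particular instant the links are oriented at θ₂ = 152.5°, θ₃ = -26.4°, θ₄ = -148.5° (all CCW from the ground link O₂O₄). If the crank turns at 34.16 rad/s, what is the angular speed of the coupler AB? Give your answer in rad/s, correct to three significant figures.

ω₂ = 34.16 rad/s
Differentiating the loop-closure r₂e^{iθ₂}+r₃e^{iθ₃}=r₁+r₄e^{iθ₄} gives r₂ω₂e^{iθ₂}+r₃ω₃e^{iθ₃}=r₄ω₄e^{iθ₄}.
Eliminating the other unknown: ω₃ = r₂ω₂ sin(θ₄−θ₂) / [r₃ sin(θ₃−θ₄)].
Numerator sine = +0.85717; denominator sine = +0.84712.
Result = 0.0814·34.16·(+0.85717) / (0.2946·(+0.84712)) = +9.5506 rad/s; magnitude 9.5506 rad/s.

9.55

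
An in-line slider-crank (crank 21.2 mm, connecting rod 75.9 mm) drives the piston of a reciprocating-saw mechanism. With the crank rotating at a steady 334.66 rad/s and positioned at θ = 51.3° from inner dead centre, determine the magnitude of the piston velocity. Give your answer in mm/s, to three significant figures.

6530

ω = 334.7 rad/s
For an in-line slider-crank, x = r cosθ + √(L² − r² sin²θ), so v = −rω sinθ·[1 + r cosθ/√(L² − r² sin²θ)].
With r = 0.0212 m, L = 0.0759 m, θ = 51.3°: √(L² − r² sin²θ) = 0.074075 m.
v = −0.0212·334.7·0.78043·[1 + 0.0212·0.62524/0.074075] = -6.5278 m/s.
|v| = 6.5278 m/s = 6527.8 mm/s.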